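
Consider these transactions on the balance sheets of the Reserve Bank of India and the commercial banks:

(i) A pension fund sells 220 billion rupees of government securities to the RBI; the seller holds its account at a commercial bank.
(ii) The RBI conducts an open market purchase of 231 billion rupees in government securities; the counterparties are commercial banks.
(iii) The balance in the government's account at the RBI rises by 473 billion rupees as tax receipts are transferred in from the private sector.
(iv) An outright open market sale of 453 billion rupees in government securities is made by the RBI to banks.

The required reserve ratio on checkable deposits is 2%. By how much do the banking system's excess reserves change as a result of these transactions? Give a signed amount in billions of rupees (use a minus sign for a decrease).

-469.94 billion

Asset purchase (from non-banks) 220 billion rupees: reserves +220B, deposits +220B.
OMO purchase (from banks) 231 billion rupees: reserves +231B, deposits 0.
Government account inflow 473 billion rupees: reserves −473B, deposits −473B.
OMO sale (to banks) 453 billion rupees: reserves −453B, deposits 0.
Totals: Δreserves = −475B, Δdeposits = −253B.
Δrequired reserves = 2% × −253B = −5.06B.
Δexcess reserves = Δreserves − Δrequired = −475B − (−5.06B) = -469.94 billion.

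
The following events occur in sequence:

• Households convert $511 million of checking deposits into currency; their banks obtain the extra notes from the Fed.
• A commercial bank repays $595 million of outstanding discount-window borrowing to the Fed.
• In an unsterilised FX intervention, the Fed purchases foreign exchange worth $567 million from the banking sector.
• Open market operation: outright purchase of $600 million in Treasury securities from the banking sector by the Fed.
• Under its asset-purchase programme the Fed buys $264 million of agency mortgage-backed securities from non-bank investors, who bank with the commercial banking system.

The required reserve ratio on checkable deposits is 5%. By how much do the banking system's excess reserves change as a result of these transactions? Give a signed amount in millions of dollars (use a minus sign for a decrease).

Currency withdrawal $511 million: reserves −$511M, deposits −$511M.
Discount-window repayment $595 million: reserves −$595M, deposits 0.
FX purchase $567 million: reserves +$567M, deposits 0.
OMO purchase (from banks) $600 million: reserves +$600M, deposits 0.
Asset purchase (from non-banks) $264 million: reserves +$264M, deposits +$264M.
Totals: Δreserves = +$325M, Δdeposits = −$247M.
Δrequired reserves = 5% × −$247M = −$12.35M.
Δexcess reserves = Δreserves − Δrequired = +$325M − (−$12.35M) = +$337.35 million.

+$337.35 million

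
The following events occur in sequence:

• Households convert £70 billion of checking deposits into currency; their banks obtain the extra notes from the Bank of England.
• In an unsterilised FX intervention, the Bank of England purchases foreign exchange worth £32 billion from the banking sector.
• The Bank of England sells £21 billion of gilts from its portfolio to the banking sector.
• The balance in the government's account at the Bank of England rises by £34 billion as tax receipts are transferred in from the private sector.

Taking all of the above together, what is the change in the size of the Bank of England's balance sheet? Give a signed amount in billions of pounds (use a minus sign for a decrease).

+£11 billion

Bank of England balance sheet:
  Assets:      Securities −£21B, Foreign assets +£32B
  Liabilities: Bank reserves −£93B, Currency in circulation +£70B, Government deposits +£34B
Change in total Bank of England assets = +£11 billion.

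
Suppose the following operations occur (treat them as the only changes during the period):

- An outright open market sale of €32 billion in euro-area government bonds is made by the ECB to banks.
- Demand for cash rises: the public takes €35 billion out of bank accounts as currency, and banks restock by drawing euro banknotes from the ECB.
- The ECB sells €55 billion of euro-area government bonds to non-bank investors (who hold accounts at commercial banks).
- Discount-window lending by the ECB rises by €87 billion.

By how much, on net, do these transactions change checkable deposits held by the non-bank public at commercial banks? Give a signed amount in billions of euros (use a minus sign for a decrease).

-€90 billion

OMO sale (to banks) €32 billion: the counterparty is a bank, so public deposits are unchanged → 0.
Currency withdrawal €35 billion: non-bank counterparties' bank balances fall → −€35B.
Asset sale (to non-banks) €55 billion: non-bank counterparties' bank balances fall → −€55B.
Discount-window loan €87 billion: the counterparty is a bank, so public deposits are unchanged → 0.
Net: 0 − 35 − 55 + 0 = -€90 billion.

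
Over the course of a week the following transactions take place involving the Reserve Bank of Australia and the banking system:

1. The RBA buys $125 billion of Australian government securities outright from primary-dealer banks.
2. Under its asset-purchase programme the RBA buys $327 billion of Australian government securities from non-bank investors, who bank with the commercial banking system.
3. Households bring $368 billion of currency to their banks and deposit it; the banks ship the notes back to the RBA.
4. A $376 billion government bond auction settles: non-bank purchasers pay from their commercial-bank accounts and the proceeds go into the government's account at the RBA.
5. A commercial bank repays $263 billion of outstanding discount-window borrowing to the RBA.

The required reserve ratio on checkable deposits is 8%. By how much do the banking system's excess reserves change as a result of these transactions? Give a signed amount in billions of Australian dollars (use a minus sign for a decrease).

OMO purchase (from banks) $125 billion: reserves +$125B, deposits 0.
Asset purchase (from non-banks) $327 billion: reserves +$327B, deposits +$327B.
Currency deposit $368 billion: reserves +$368B, deposits +$368B.
Government account inflow $376 billion: reserves −$376B, deposits −$376B.
Discount-window repayment $263 billion: reserves −$263B, deposits 0.
Totals: Δreserves = +$181B, Δdeposits = +$319B.
Δrequired reserves = 8% × +$319B = +$25.52B.
Δexcess reserves = Δreserves − Δrequired = +$181B − (+$25.52B) = +$155.48 billion.

+$155.48 billion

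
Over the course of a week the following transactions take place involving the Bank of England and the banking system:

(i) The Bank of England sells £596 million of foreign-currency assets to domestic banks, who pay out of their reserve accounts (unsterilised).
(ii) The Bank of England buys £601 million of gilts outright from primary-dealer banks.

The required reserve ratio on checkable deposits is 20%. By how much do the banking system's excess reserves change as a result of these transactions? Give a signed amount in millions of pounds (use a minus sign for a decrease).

FX sale £596 million: reserves −£596M, deposits 0.
OMO purchase (from banks) £601 million: reserves +£601M, deposits 0.
Totals: Δreserves = +£5M, Δdeposits = 0.
Δrequired reserves = 20% × 0 = 0.
Δexcess reserves = Δreserves − Δrequired = +£5M − (0) = +£5 million.

+£5 million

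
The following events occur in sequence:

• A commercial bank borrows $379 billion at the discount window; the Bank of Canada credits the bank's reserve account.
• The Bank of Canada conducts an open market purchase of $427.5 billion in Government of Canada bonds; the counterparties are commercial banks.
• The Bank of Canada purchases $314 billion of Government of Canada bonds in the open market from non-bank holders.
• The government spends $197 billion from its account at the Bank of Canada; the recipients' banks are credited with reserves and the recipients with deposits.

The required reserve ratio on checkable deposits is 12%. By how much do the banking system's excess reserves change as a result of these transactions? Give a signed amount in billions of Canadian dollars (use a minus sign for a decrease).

+$1256.18 billion

Discount-window loan $379 billion: reserves +$379B, deposits 0.
OMO purchase (from banks) $427.5 billion: reserves +$427.5B, deposits 0.
Asset purchase (from non-banks) $314 billion: reserves +$314B, deposits +$314B.
Government spending $197 billion: reserves +$197B, deposits +$197B.
Totals: Δreserves = +$1317.5B, Δdeposits = +$511B.
Δrequired reserves = 12% × +$511B = +$61.32B.
Δexcess reserves = Δreserves − Δrequired = +$1317.5B − (+$61.32B) = +$1256.18 billion.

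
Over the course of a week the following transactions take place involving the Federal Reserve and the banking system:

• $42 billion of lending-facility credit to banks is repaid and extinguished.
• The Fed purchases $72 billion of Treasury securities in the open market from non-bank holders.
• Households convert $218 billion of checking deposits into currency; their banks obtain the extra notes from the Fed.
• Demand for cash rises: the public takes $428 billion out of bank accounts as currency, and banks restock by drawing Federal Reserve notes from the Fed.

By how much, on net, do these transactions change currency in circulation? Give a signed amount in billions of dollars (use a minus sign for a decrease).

+$646 billion

Fed balance sheet:
  Assets:      Securities +$72B, Loans to banks −$42B
  Liabilities: Bank reserves −$616B, Currency in circulation +$646B
Commercial banking system:
  Assets:      Reserves at CB −$616B
  Liabilities: Checkable deposits −$574B, Borrowings from CB −$42B
So the change in currency in circulation is +$646 billion.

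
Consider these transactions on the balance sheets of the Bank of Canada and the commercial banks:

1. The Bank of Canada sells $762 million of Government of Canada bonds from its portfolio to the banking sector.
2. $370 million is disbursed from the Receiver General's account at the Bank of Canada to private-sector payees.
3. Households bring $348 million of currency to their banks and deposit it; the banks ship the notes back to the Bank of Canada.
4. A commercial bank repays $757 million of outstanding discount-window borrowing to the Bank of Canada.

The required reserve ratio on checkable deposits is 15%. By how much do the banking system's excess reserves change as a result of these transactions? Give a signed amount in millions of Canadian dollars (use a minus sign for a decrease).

OMO sale (to banks) $762 million: reserves −$762M, deposits 0.
Government spending $370 million: reserves +$370M, deposits +$370M.
Currency deposit $348 million: reserves +$348M, deposits +$348M.
Discount-window repayment $757 million: reserves −$757M, deposits 0.
Totals: Δreserves = −$801M, Δdeposits = +$718M.
Δrequired reserves = 15% × +$718M = +$107.7M.
Δexcess reserves = Δreserves − Δrequired = −$801M − (+$107.7M) = -$908.7 million.

-$908.7 million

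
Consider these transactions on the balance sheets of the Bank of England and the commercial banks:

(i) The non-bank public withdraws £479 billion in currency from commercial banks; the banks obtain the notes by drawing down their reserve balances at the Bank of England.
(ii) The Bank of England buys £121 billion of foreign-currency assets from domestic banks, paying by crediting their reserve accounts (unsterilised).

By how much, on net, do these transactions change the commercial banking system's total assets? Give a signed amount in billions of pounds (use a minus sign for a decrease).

Bank of England balance sheet:
  Assets:      Foreign assets +£121B
  Liabilities: Bank reserves −£358B, Currency in circulation +£479B
Commercial banking system:
  Assets:      Reserves at CB −£358B, Foreign assets −£121B
  Liabilities: Checkable deposits −£479B
Change in total bank assets = -£479 billion.

-£479 billion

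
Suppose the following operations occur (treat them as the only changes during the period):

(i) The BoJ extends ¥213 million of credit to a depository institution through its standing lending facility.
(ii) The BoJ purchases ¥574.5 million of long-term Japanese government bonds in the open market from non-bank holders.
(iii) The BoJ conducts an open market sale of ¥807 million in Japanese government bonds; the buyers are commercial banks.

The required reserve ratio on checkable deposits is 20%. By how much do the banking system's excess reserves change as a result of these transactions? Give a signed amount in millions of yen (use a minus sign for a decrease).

-¥134.4 million

Discount-window loan ¥213 million: reserves +¥213M, deposits 0.
Asset purchase (from non-banks) ¥574.5 million: reserves +¥574.5M, deposits +¥574.5M.
OMO sale (to banks) ¥807 million: reserves −¥807M, deposits 0.
Totals: Δreserves = −¥19.5M, Δdeposits = +¥574.5M.
Δrequired reserves = 20% × +¥574.5M = +¥114.9M.
Δexcess reserves = Δreserves − Δrequired = −¥19.5M − (+¥114.9M) = -¥134.4 million.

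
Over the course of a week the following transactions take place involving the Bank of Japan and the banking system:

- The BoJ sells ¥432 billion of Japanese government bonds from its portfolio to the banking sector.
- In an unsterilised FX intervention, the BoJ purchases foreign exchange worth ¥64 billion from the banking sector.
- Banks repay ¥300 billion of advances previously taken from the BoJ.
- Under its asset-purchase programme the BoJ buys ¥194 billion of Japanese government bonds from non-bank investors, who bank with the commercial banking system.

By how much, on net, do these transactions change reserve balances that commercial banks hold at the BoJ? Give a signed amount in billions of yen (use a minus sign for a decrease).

-¥474 billion

OMO sale (to banks) ¥432 billion: the buying banks pay out of their reserve balances → −¥432B.
FX purchase ¥64 billion: the BoJ pays by crediting reserve accounts → +¥64B.
Discount-window repayment ¥300 billion: repayment is debited from reserves → −¥300B.
Asset purchase (from non-banks) ¥194 billion: the BoJ pays by crediting reserve accounts → +¥194B.
Net: −432 + 64 − 300 + 194 = -¥474 billion.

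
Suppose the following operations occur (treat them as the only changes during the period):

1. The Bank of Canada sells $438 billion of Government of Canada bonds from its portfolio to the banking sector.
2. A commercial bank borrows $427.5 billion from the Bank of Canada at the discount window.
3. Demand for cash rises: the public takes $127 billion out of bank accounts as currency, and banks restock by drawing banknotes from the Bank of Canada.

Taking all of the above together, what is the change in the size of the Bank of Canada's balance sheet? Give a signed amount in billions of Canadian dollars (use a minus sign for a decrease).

OMO sale (to banks) $438 billion: a Bank of Canada asset is shed → −$438B.
Discount-window loan $427.5 billion: a Bank of Canada asset is acquired → +$427.5B.
Currency withdrawal $127 billion: only the composition of liabilities changes → 0.
Net: −438 + 427.5 + 0 = -$10.5 billion.

-$10.5 billion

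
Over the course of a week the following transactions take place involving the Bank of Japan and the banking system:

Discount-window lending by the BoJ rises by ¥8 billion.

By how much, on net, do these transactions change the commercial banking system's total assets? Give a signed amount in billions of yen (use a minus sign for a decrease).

+¥8 billion

Discount-window loan ¥8 billion: bank balance sheets expand → +¥8B.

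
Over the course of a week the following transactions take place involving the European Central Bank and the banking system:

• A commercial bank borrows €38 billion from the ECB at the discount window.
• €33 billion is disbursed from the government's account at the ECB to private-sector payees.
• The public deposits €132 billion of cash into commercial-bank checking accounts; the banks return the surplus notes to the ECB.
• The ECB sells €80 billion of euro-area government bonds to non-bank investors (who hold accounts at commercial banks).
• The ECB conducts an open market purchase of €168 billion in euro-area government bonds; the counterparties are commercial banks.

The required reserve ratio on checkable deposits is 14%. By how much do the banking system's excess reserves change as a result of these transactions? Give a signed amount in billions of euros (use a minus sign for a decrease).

+€279.1 billion

Discount-window loan €38 billion: reserves +€38B, deposits 0.
Government spending €33 billion: reserves +€33B, deposits +€33B.
Currency deposit €132 billion: reserves +€132B, deposits +€132B.
Asset sale (to non-banks) €80 billion: reserves −€80B, deposits −€80B.
OMO purchase (from banks) €168 billion: reserves +€168B, deposits 0.
Totals: Δreserves = +€291B, Δdeposits = +€85B.
Δrequired reserves = 14% × +€85B = +€11.9B.
Δexcess reserves = Δreserves − Δrequired = +€291B − (+€11.9B) = +€279.1 billion.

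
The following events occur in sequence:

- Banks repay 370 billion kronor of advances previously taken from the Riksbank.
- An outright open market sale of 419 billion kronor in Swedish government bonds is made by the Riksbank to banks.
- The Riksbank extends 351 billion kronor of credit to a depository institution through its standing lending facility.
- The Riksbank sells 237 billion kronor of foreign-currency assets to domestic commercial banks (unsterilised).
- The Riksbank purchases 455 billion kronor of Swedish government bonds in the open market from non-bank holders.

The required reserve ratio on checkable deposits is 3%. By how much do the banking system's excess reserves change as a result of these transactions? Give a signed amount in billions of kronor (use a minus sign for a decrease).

Discount-window repayment 370 billion kronor: reserves −370B, deposits 0.
OMO sale (to banks) 419 billion kronor: reserves −419B, deposits 0.
Discount-window loan 351 billion kronor: reserves +351B, deposits 0.
FX sale 237 billion kronor: reserves −237B, deposits 0.
Asset purchase (from non-banks) 455 billion kronor: reserves +455B, deposits +455B.
Totals: Δreserves = −220B, Δdeposits = +455B.
Δrequired reserves = 3% × +455B = +13.65B.
Δexcess reserves = Δreserves − Δrequired = −220B − (+13.65B) = -233.65 billion.

-233.65 billion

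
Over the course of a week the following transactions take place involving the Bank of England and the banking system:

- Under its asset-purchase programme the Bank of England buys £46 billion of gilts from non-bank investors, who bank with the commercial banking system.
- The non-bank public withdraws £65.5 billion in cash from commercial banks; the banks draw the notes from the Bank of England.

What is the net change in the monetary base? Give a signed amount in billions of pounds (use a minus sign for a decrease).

+£46 billion

Asset purchase (from non-banks) £46 billion: Bank of England balance sheet expands → +£46B.
Currency withdrawal £65.5 billion: just a shift between currency and reserves — both are base money → 0.
Net: 46 + 0 = +£46 billion.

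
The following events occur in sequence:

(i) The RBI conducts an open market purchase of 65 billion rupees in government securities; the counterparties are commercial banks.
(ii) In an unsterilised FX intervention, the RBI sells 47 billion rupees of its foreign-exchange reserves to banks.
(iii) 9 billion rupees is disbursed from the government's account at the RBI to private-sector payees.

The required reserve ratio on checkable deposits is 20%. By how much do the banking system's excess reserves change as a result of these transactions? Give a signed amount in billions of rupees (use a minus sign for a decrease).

+25.2 billion

OMO purchase (from banks) 65 billion rupees: reserves +65B, deposits 0.
FX sale 47 billion rupees: reserves −47B, deposits 0.
Government spending 9 billion rupees: reserves +9B, deposits +9B.
Totals: Δreserves = +27B, Δdeposits = +9B.
Δrequired reserves = 20% × +9B = +1.8B.
Δexcess reserves = Δreserves − Δrequired = +27B − (+1.8B) = +25.2 billion.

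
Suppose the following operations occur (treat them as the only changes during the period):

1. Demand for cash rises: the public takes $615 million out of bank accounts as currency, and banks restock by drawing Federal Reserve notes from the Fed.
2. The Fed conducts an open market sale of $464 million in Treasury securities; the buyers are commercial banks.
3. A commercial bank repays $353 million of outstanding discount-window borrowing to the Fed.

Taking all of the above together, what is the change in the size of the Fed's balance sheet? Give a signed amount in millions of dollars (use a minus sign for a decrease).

Fed balance sheet:
  Assets:      Securities −$464M, Loans to banks −$353M
  Liabilities: Bank reserves −$1432M, Currency in circulation +$615M
Commercial banking system:
  Assets:      Reserves at CB −$1432M, Securities +$464M
  Liabilities: Checkable deposits −$615M, Borrowings from CB −$353M
Change in total Fed assets = -$817 million.

-$817 million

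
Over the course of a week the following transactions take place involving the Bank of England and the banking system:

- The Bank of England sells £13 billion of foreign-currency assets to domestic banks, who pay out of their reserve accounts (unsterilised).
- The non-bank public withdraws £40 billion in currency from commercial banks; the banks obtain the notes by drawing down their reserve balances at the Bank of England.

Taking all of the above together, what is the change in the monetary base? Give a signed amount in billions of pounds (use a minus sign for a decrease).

-£13 billion

FX sale £13 billion: Bank of England balance sheet contracts → −£13B.
Currency withdrawal £40 billion: just a shift between currency and reserves — both are base money → 0.
Net: −13 + 0 = -£13 billion.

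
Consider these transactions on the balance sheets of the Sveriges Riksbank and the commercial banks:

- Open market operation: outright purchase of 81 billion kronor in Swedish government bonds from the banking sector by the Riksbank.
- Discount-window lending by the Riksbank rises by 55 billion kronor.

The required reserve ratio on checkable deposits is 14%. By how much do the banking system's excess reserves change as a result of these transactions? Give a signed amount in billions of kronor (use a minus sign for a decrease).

OMO purchase (from banks) 81 billion kronor: reserves +81B, deposits 0.
Discount-window loan 55 billion kronor: reserves +55B, deposits 0.
Totals: Δreserves = +136B, Δdeposits = 0.
Δrequired reserves = 14% × 0 = 0.
Δexcess reserves = Δreserves − Δrequired = +136B − (0) = +136 billion.

+136 billion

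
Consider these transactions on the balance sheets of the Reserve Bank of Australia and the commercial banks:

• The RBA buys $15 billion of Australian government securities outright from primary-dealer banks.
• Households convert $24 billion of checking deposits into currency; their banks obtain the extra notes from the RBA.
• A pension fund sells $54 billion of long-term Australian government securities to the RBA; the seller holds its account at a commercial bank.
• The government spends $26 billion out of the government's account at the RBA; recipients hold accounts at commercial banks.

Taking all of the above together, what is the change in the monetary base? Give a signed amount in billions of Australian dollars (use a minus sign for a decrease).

RBA balance sheet:
  Assets:      Securities +$69B
  Liabilities: Bank reserves +$71B, Currency in circulation +$24B, Government deposits −$26B
Commercial banking system:
  Assets:      Reserves at CB +$71B, Securities −$15B
  Liabilities: Checkable deposits +$56B
Monetary base = currency + reserves: +$24B + (+$71B) = +$95 billion.

+$95 billion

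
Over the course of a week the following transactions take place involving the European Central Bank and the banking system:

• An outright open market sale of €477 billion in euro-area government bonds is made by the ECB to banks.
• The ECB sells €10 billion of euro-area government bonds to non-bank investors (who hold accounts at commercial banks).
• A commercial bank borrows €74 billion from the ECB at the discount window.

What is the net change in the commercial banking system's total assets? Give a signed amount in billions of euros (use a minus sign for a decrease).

OMO sale (to banks) €477 billion: just an asset swap on bank balance sheets → 0.
Asset sale (to non-banks) €10 billion: bank balance sheets shrink → −€10B.
Discount-window loan €74 billion: bank balance sheets expand → +€74B.
Net: 0 − 10 + 74 = +€64 billion.

+€64 billion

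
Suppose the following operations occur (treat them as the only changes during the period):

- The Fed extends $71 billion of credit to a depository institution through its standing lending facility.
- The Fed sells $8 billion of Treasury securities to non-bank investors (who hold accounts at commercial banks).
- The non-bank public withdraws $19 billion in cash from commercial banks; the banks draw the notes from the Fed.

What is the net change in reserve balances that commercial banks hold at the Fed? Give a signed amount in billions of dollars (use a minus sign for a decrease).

+$44 billion

Discount-window loan $71 billion: the loan is credited to the bank's reserve account → +$71B.
Asset sale (to non-banks) $8 billion: the non-bank buyers' banks settle from reserves → −$8B.
Currency withdrawal $19 billion: banks swap reserves for currency → −$19B.
Net: 71 − 8 − 19 = +$44 billion.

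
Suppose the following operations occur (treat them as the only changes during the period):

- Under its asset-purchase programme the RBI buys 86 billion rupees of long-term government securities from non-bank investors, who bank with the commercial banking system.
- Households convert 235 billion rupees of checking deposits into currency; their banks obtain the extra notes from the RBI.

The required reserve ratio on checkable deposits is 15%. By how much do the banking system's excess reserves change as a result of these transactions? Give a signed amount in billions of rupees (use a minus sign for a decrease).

-126.65 billion

Asset purchase (from non-banks) 86 billion rupees: reserves +86B, deposits +86B.
Currency withdrawal 235 billion rupees: reserves −235B, deposits −235B.
Totals: Δreserves = −149B, Δdeposits = −149B.
Δrequired reserves = 15% × −149B = −22.35B.
Δexcess reserves = Δreserves − Δrequired = −149B − (−22.35B) = -126.65 billion.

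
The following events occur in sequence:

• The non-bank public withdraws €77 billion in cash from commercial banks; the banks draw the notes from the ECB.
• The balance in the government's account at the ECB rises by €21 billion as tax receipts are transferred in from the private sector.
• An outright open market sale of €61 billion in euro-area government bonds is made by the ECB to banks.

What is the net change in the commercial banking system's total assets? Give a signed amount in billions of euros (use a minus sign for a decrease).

-€98 billion

ECB balance sheet:
  Assets:      Securities −€61B
  Liabilities: Bank reserves −€159B, Currency in circulation +€77B, Government deposits +€21B
Commercial banking system:
  Assets:      Reserves at CB −€159B, Securities +€61B
  Liabilities: Checkable deposits −€98B
Change in total bank assets = -€98 billion.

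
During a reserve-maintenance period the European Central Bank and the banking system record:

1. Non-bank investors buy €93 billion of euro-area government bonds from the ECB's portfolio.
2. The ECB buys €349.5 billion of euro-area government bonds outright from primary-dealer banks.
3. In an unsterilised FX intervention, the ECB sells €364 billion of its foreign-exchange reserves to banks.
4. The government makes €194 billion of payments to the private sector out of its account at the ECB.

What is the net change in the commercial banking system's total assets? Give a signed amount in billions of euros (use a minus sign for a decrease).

+€101 billion

Asset sale (to non-banks) €93 billion: bank balance sheets shrink → −€93B.
OMO purchase (from banks) €349.5 billion: just an asset swap on bank balance sheets → 0.
FX sale €364 billion: just an asset swap on bank balance sheets → 0.
Government spending €194 billion: bank balance sheets expand → +€194B.
Net: −93 + 0 + 0 + 194 = +€101 billion.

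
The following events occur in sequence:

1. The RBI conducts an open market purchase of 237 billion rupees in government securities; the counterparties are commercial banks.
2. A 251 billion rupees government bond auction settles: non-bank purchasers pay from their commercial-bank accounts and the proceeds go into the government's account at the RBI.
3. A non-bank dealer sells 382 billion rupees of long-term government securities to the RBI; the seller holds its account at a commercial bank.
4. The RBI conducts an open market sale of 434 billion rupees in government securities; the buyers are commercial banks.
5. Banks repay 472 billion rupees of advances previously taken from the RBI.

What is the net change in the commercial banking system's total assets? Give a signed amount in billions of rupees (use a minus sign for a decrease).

OMO purchase (from banks) 237 billion rupees: just an asset swap on bank balance sheets → 0.
Government account inflow 251 billion rupees: bank balance sheets shrink → −251B.
Asset purchase (from non-banks) 382 billion rupees: bank balance sheets expand → +382B.
OMO sale (to banks) 434 billion rupees: just an asset swap on bank balance sheets → 0.
Discount-window repayment 472 billion rupees: bank balance sheets shrink → −472B.
Net: 0 − 251 + 382 + 0 − 472 = -341 billion.

-341 billion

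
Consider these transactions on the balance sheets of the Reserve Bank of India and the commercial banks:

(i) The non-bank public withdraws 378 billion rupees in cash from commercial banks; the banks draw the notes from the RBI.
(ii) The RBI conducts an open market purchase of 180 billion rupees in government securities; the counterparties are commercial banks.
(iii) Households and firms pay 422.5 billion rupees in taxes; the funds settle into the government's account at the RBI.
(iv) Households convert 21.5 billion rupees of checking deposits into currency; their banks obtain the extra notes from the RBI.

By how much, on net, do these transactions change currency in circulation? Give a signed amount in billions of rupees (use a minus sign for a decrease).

+399.5 billion

RBI balance sheet:
  Assets:      Securities +180B
  Liabilities: Bank reserves −642B, Currency in circulation +399.5B, Government deposits +422.5B
Commercial banking system:
  Assets:      Reserves at CB −642B, Securities −180B
  Liabilities: Checkable deposits −822B
So the change in currency in circulation is +399.5 billion.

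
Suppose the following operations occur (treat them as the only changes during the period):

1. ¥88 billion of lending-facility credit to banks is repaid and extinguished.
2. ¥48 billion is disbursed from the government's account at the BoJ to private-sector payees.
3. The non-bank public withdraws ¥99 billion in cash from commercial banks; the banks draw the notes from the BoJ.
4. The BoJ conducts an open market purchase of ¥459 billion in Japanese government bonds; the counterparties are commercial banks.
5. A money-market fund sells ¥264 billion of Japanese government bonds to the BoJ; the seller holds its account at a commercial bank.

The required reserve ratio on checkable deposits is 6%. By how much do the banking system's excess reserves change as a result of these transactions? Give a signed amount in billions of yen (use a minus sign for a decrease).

+¥571.22 billion

Discount-window repayment ¥88 billion: reserves −¥88B, deposits 0.
Government spending ¥48 billion: reserves +¥48B, deposits +¥48B.
Currency withdrawal ¥99 billion: reserves −¥99B, deposits −¥99B.
OMO purchase (from banks) ¥459 billion: reserves +¥459B, deposits 0.
Asset purchase (from non-banks) ¥264 billion: reserves +¥264B, deposits +¥264B.
Totals: Δreserves = +¥584B, Δdeposits = +¥213B.
Δrequired reserves = 6% × +¥213B = +¥12.78B.
Δexcess reserves = Δreserves − Δrequired = +¥584B − (+¥12.78B) = +¥571.22 billion.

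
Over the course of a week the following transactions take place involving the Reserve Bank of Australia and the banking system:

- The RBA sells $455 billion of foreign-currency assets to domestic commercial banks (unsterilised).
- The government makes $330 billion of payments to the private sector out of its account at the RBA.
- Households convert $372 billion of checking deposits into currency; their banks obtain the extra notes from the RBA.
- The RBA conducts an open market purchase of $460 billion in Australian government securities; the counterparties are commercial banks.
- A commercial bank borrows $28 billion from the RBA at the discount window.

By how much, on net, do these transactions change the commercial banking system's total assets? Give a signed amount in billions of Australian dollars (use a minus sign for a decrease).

-$14 billion

RBA balance sheet:
  Assets:      Securities +$460B, Loans to banks +$28B, Foreign assets −$455B
  Liabilities: Bank reserves −$9B, Currency in circulation +$372B, Government deposits −$330B
Commercial banking system:
  Assets:      Reserves at CB −$9B, Securities −$460B, Foreign assets +$455B
  Liabilities: Checkable deposits −$42B, Borrowings from CB +$28B
Change in total bank assets = -$14 billion.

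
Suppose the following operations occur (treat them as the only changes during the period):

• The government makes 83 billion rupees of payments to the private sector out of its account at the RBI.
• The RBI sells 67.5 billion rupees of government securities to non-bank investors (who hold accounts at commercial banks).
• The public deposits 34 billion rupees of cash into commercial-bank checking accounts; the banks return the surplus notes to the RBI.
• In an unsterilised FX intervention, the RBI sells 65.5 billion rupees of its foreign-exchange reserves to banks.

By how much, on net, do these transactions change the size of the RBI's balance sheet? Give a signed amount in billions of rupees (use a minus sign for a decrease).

Government spending 83 billion rupees: only the composition of liabilities changes → 0.
Asset sale (to non-banks) 67.5 billion rupees: an RBI asset is shed → −67.5B.
Currency deposit 34 billion rupees: only the composition of liabilities changes → 0.
FX sale 65.5 billion rupees: an RBI asset is shed → −65.5B.
Net: 0 − 67.5 + 0 − 65.5 = -133 billion.

-133 billion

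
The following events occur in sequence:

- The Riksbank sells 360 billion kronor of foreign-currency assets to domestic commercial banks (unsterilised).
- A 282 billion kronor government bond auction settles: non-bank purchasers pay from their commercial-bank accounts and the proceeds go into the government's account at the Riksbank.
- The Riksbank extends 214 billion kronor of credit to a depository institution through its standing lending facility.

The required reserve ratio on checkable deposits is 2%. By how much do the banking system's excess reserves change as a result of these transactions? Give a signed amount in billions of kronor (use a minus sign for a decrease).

FX sale 360 billion kronor: reserves −360B, deposits 0.
Government account inflow 282 billion kronor: reserves −282B, deposits −282B.
Discount-window loan 214 billion kronor: reserves +214B, deposits 0.
Totals: Δreserves = −428B, Δdeposits = −282B.
Δrequired reserves = 2% × −282B = −5.64B.
Δexcess reserves = Δreserves − Δrequired = −428B − (−5.64B) = -422.36 billion.

-422.36 billion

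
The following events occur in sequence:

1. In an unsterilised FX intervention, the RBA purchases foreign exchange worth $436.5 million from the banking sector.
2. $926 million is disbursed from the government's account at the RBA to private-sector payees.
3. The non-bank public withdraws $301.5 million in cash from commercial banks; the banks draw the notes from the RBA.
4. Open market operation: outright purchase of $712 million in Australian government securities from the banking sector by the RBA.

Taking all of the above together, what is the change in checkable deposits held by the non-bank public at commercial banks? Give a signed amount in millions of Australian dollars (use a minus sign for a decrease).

+$624.5 million

FX purchase $436.5 million: the counterparty is a bank, so public deposits are unchanged → 0.
Government spending $926 million: non-bank counterparties' bank balances rise → +$926M.
Currency withdrawal $301.5 million: non-bank counterparties' bank balances fall → −$301.5M.
OMO purchase (from banks) $712 million: the counterparty is a bank, so public deposits are unchanged → 0.
Net: 0 + 926 − 301.5 + 0 = +$624.5 million.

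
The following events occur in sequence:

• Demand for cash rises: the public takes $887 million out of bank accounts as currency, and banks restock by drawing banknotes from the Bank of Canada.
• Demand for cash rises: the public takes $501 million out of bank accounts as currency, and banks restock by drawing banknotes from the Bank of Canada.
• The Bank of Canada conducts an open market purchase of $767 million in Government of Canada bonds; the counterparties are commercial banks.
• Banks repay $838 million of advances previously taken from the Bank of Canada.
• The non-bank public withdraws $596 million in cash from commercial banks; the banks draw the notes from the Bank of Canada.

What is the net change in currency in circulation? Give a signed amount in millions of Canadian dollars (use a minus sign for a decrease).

Bank of Canada balance sheet:
  Assets:      Securities +$767M, Loans to banks −$838M
  Liabilities: Bank reserves −$2055M, Currency in circulation +$1984M
Commercial banking system:
  Assets:      Reserves at CB −$2055M, Securities −$767M
  Liabilities: Checkable deposits −$1984M, Borrowings from CB −$838M
So the change in currency in circulation is +$1984 million.

+$1984 million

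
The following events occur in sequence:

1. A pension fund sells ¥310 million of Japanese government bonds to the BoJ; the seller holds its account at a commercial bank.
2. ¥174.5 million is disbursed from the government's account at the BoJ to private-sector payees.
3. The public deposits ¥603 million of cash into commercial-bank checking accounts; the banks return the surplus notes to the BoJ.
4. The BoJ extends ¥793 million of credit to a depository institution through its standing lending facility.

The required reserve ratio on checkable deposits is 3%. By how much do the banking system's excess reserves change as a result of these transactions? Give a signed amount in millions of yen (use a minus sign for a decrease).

Asset purchase (from non-banks) ¥310 million: reserves +¥310M, deposits +¥310M.
Government spending ¥174.5 million: reserves +¥174.5M, deposits +¥174.5M.
Currency deposit ¥603 million: reserves +¥603M, deposits +¥603M.
Discount-window loan ¥793 million: reserves +¥793M, deposits 0.
Totals: Δreserves = +¥1880.5M, Δdeposits = +¥1087.5M.
Δrequired reserves = 3% × +¥1087.5M = +¥32.625M.
Δexcess reserves = Δreserves − Δrequired = +¥1880.5M − (+¥32.625M) = +¥1847.875 million.

+¥1847.875 million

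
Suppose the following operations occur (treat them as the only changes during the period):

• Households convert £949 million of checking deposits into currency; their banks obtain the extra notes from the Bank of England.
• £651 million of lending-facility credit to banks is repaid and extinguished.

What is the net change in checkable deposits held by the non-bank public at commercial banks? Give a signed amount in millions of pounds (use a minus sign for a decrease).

Currency withdrawal £949 million: non-bank counterparties' bank balances fall → −£949M.
Discount-window repayment £651 million: the counterparty is a bank, so public deposits are unchanged → 0.
Net: −949 + 0 = -£949 million.

-£949 million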